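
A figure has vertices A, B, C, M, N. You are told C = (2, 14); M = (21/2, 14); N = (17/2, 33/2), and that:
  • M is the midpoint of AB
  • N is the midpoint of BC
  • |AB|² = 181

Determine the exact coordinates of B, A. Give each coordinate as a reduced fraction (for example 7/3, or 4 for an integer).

1. B_x = 15  [B = 2·N−C = 2·(17/2, 33/2)−(2, 14)]
2. B_y = 19  [B = 2·N−C = 2·(17/2, 33/2)−(2, 14)]
   so B = (15, 19)
3. A_x = 6  [A = 2·M−B = 2·(21/2, 14)−(15, 19)]
4. A_y = 9  [A = 2·M−B = 2·(21/2, 14)−(15, 19)]
   so A = (6, 9)

B = (15, 19)
A = (6, 9)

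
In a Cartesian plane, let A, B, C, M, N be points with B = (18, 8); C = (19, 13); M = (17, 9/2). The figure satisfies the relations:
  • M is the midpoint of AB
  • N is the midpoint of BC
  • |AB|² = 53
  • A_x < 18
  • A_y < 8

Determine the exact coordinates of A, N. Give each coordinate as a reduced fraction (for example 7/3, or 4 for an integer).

1. A_x = 16  [A = 2·M−B = 2·(17, 9/2)−(18, 8)]
2. A_y = 1  [A = 2·M−B = 2·(17, 9/2)−(18, 8)]
   so A = (16, 1)
3. N_x = 37/2  [2·N = B+C = (18, 8)+(19, 13)]
4. N_y = 21/2  [2·N = B+C = (18, 8)+(19, 13)]
   so N = (37/2, 21/2)

A = (16, 1)
N = (37/2, 21/2)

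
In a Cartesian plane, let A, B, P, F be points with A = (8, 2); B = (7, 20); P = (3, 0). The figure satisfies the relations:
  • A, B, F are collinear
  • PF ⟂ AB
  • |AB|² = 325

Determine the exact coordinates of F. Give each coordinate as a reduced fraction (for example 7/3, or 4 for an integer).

1. F_x = 2631/325  [[A, B, F are collinear ⇒ -18x-1y+146=0] ∩ [PF ⟂ AB ⇒ -1x+18y+3=0]]
2. F_y = 92/325  [[A, B, F are collinear ⇒ -18x-1y+146=0] ∩ [PF ⟂ AB ⇒ -1x+18y+3=0]]
   so F = (2631/325, 92/325)

F = (2631/325, 92/325)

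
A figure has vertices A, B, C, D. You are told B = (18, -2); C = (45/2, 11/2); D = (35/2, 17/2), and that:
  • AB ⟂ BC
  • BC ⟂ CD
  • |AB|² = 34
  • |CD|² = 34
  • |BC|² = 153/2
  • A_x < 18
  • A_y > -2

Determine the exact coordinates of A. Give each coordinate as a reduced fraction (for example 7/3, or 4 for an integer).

1. A_x = 13  [[AB ⟂ BC ⇒ -9/2x-15/2y+66=0] ∩ [|A−(18, -2)|²=34]]
2. A_y = 1  [[AB ⟂ BC ⇒ -9/2x-15/2y+66=0] ∩ [|A−(18, -2)|²=34]]
   so A = (13, 1)

A = (13, 1)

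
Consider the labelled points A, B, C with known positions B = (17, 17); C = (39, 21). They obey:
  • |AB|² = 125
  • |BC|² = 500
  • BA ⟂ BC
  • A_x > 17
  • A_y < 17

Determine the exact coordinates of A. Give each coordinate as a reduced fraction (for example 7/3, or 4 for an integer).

1. A_x = 19  [[BA ⟂ BC ⇒ 22x+4y-442=0] ∩ [|A−(17, 17)|²=125]]
2. A_y = 6  [[BA ⟂ BC ⇒ 22x+4y-442=0] ∩ [|A−(17, 17)|²=125]]
   so A = (19, 6)

A = (19, 6)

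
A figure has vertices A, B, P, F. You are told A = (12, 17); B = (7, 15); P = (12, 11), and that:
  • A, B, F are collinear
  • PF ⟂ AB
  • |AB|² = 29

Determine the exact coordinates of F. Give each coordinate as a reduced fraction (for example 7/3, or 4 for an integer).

F = (288/29, 469/29)

1. F_x = 288/29  [[A, B, F are collinear ⇒ 2x-5y+61=0] ∩ [PF ⟂ AB ⇒ -5x-2y+82=0]]
2. F_y = 469/29  [[A, B, F are collinear ⇒ 2x-5y+61=0] ∩ [PF ⟂ AB ⇒ -5x-2y+82=0]]
   so F = (288/29, 469/29)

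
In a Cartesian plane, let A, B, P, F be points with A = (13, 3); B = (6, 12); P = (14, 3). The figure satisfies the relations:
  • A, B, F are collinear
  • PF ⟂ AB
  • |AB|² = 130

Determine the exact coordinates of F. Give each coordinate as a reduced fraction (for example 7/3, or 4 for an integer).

1. F_x = 1739/130  [[A, B, F are collinear ⇒ -9x-7y+138=0] ∩ [PF ⟂ AB ⇒ -7x+9y+71=0]]
2. F_y = 327/130  [[A, B, F are collinear ⇒ -9x-7y+138=0] ∩ [PF ⟂ AB ⇒ -7x+9y+71=0]]
   so F = (1739/130, 327/130)

F = (1739/130, 327/130)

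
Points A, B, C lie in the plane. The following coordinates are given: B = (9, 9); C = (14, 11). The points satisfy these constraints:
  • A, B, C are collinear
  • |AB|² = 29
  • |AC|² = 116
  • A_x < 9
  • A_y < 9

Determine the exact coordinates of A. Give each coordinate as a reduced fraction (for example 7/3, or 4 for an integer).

A = (4, 7)

1. A_x = 4  [[A, B, C are collinear ⇒ -2x+5y-27=0] ∩ [|A−(9, 9)|²=29]]
2. A_y = 7  [[A, B, C are collinear ⇒ -2x+5y-27=0] ∩ [|A−(9, 9)|²=29]]
   so A = (4, 7)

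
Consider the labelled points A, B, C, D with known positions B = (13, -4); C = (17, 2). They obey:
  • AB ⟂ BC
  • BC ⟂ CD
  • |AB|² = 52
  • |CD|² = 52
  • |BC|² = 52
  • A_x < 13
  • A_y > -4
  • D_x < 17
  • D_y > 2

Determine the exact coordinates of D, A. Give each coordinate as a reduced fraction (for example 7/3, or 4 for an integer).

D = (11, 6)
A = (7, 0)

1. D_x = 11  [[BC ⟂ CD ⇒ 4x+6y-80=0] ∩ [|D−(17, 2)|²=52]]
2. D_y = 6  [[BC ⟂ CD ⇒ 4x+6y-80=0] ∩ [|D−(17, 2)|²=52]]
   so D = (11, 6)
3. A_x = 7  [[AB ⟂ BC ⇒ -4x-6y+28=0] ∩ [|A−(13, -4)|²=52]]
4. A_y = 0  [[AB ⟂ BC ⇒ -4x-6y+28=0] ∩ [|A−(13, -4)|²=52]]
   so A = (7, 0)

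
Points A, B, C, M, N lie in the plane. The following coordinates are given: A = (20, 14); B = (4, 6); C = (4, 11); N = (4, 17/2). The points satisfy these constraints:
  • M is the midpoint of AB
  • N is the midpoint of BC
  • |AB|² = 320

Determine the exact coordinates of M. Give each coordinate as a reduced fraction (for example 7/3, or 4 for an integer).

1. M_x = 12  [2·M = A+B = (20, 14)+(4, 6)]
2. M_y = 10  [2·M = A+B = (20, 14)+(4, 6)]
   so M = (12, 10)

M = (12, 10)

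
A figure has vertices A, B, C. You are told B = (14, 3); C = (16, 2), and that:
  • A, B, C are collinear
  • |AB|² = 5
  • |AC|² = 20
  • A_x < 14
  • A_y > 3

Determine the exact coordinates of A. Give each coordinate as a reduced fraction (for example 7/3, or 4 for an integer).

A = (12, 4)

1. A_x = 12  [[A, B, C are collinear ⇒ 1x+2y-20=0] ∩ [|A−(14, 3)|²=5]]
2. A_y = 4  [[A, B, C are collinear ⇒ 1x+2y-20=0] ∩ [|A−(14, 3)|²=5]]
   so A = (12, 4)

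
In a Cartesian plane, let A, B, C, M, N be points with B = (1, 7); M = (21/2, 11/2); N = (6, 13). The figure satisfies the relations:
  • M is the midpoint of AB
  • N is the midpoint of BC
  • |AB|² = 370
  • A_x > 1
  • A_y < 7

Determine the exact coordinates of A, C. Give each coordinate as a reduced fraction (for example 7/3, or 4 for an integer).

1. A_x = 20  [A = 2·M−B = 2·(21/2, 11/2)−(1, 7)]
2. A_y = 4  [A = 2·M−B = 2·(21/2, 11/2)−(1, 7)]
   so A = (20, 4)
3. C_x = 11  [C = 2·N−B = 2·(6, 13)−(1, 7)]
4. C_y = 19  [C = 2·N−B = 2·(6, 13)−(1, 7)]
   so C = (11, 19)

A = (20, 4)
C = (11, 19)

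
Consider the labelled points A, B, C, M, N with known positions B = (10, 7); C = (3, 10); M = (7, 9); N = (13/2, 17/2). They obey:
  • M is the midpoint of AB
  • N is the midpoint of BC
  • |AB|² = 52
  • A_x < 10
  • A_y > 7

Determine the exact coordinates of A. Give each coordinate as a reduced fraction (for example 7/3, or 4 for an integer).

A = (4, 11)

1. A_x = 4  [A = 2·M−B = 2·(7, 9)−(10, 7)]
2. A_y = 11  [A = 2·M−B = 2·(7, 9)−(10, 7)]
   so A = (4, 11)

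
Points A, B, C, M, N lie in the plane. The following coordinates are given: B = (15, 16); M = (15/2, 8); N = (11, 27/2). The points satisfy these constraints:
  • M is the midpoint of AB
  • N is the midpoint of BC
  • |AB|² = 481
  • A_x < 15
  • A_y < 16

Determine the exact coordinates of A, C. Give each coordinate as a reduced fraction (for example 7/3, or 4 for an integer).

1. A_x = 0  [A = 2·M−B = 2·(15/2, 8)−(15, 16)]
2. A_y = 0  [A = 2·M−B = 2·(15/2, 8)−(15, 16)]
   so A = (0, 0)
3. C_x = 7  [C = 2·N−B = 2·(11, 27/2)−(15, 16)]
4. C_y = 11  [C = 2·N−B = 2·(11, 27/2)−(15, 16)]
   so C = (7, 11)

A = (0, 0)
C = (7, 11)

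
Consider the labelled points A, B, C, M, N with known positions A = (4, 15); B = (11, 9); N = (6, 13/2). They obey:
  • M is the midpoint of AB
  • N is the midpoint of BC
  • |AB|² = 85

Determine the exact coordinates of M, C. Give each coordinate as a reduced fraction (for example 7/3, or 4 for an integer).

1. M_x = 15/2  [2·M = A+B = (4, 15)+(11, 9)]
2. M_y = 12  [2·M = A+B = (4, 15)+(11, 9)]
   so M = (15/2, 12)
3. C_x = 1  [C = 2·N−B = 2·(6, 13/2)−(11, 9)]
4. C_y = 4  [C = 2·N−B = 2·(6, 13/2)−(11, 9)]
   so C = (1, 4)

M = (15/2, 12)
C = (1, 4)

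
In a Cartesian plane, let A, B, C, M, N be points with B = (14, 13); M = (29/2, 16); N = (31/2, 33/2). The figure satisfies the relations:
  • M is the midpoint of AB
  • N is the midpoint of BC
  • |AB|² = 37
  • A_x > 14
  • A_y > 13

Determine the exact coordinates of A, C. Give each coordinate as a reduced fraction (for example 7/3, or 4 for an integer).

1. A_x = 15  [A = 2·M−B = 2·(29/2, 16)−(14, 13)]
2. A_y = 19  [A = 2·M−B = 2·(29/2, 16)−(14, 13)]
   so A = (15, 19)
3. C_x = 17  [C = 2·N−B = 2·(31/2, 33/2)−(14, 13)]
4. C_y = 20  [C = 2·N−B = 2·(31/2, 33/2)−(14, 13)]
   so C = (17, 20)

A = (15, 19)
C = (17, 20)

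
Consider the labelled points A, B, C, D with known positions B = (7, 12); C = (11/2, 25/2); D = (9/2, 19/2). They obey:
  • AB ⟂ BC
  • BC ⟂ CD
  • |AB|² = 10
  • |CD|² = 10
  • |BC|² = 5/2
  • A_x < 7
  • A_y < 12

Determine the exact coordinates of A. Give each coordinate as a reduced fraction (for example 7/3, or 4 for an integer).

1. A_x = 6  [[AB ⟂ BC ⇒ 3/2x-1/2y-9/2=0] ∩ [|A−(7, 12)|²=10]]
2. A_y = 9  [[AB ⟂ BC ⇒ 3/2x-1/2y-9/2=0] ∩ [|A−(7, 12)|²=10]]
   so A = (6, 9)

A = (6, 9)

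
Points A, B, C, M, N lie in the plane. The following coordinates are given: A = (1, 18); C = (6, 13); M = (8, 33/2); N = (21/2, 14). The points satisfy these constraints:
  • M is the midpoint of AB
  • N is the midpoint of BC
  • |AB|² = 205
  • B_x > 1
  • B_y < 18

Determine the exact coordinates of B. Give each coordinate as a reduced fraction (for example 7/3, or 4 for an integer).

B = (15, 15)

1. B_x = 15  [B = 2·M−A = 2·(8, 33/2)−(1, 18)]
2. B_y = 15  [B = 2·M−A = 2·(8, 33/2)−(1, 18)]
   so B = (15, 15)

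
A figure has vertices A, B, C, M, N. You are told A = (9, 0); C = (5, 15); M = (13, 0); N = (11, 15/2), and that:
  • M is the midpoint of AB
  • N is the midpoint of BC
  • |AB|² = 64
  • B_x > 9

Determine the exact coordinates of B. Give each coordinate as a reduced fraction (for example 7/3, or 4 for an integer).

1. B_x = 17  [B = 2·M−A = 2·(13, 0)−(9, 0)]
2. B_y = 0  [B = 2·M−A = 2·(13, 0)−(9, 0)]
   so B = (17, 0)

B = (17, 0)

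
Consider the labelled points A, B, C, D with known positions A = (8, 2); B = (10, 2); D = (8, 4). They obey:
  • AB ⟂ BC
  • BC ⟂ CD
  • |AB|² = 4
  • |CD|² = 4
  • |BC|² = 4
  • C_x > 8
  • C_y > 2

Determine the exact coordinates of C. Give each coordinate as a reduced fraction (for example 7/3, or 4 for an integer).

1. C_x = 10  [[AB ⟂ BC ⇒ 2x-20=0] ∩ [|C−(8, 4)|²=4]]
2. C_y = 4  [[AB ⟂ BC ⇒ 2x-20=0] ∩ [|C−(8, 4)|²=4]]
   so C = (10, 4)

C = (10, 4)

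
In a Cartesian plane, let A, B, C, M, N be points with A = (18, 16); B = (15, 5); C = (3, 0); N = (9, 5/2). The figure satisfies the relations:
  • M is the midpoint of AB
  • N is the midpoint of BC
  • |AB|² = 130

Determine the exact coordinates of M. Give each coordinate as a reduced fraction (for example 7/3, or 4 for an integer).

1. M_x = 33/2  [2·M = A+B = (18, 16)+(15, 5)]
2. M_y = 21/2  [2·M = A+B = (18, 16)+(15, 5)]
   so M = (33/2, 21/2)

M = (33/2, 21/2)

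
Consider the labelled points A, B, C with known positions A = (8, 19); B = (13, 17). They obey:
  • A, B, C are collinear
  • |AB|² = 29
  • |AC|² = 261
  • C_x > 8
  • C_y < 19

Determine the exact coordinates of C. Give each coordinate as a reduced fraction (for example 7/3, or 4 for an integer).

C = (23, 13)

1. C_x = 23  [[A, B, C are collinear ⇒ 2x+5y-111=0] ∩ [|C−(8, 19)|²=261]]
2. C_y = 13  [[A, B, C are collinear ⇒ 2x+5y-111=0] ∩ [|C−(8, 19)|²=261]]
   so C = (23, 13)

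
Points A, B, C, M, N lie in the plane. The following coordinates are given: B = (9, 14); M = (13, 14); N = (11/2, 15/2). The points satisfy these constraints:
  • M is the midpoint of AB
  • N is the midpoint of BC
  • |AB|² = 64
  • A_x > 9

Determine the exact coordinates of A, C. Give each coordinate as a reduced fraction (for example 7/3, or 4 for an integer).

1. A_x = 17  [A = 2·M−B = 2·(13, 14)−(9, 14)]
2. A_y = 14  [A = 2·M−B = 2·(13, 14)−(9, 14)]
   so A = (17, 14)
3. C_x = 2  [C = 2·N−B = 2·(11/2, 15/2)−(9, 14)]
4. C_y = 1  [C = 2·N−B = 2·(11/2, 15/2)−(9, 14)]
   so C = (2, 1)

A = (17, 14)
C = (2, 1)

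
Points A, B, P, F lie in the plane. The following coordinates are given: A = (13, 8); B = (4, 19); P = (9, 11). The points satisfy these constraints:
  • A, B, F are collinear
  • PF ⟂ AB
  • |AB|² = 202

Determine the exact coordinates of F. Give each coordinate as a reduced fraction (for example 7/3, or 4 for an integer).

1. F_x = 2005/202  [[A, B, F are collinear ⇒ -11x-9y+215=0] ∩ [PF ⟂ AB ⇒ -9x+11y-40=0]]
2. F_y = 2375/202  [[A, B, F are collinear ⇒ -11x-9y+215=0] ∩ [PF ⟂ AB ⇒ -9x+11y-40=0]]
   so F = (2005/202, 2375/202)

F = (2005/202, 2375/202)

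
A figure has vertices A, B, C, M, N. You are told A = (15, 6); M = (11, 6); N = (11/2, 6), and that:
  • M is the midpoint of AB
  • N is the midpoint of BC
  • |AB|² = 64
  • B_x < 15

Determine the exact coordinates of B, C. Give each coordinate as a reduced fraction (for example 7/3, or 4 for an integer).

B = (7, 6)
C = (4, 6)

1. B_x = 7  [B = 2·M−A = 2·(11, 6)−(15, 6)]
2. B_y = 6  [B = 2·M−A = 2·(11, 6)−(15, 6)]
   so B = (7, 6)
3. C_x = 4  [C = 2·N−B = 2·(11/2, 6)−(7, 6)]
4. C_y = 6  [C = 2·N−B = 2·(11/2, 6)−(7, 6)]
   so C = (4, 6)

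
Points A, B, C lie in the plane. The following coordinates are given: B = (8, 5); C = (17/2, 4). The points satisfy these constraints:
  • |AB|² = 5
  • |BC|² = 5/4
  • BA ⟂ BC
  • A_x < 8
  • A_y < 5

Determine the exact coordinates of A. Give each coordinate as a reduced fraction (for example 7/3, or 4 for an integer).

1. A_x = 6  [[BA ⟂ BC ⇒ 1/2x-1y+1=0] ∩ [|A−(8, 5)|²=5]]
2. A_y = 4  [[BA ⟂ BC ⇒ 1/2x-1y+1=0] ∩ [|A−(8, 5)|²=5]]
   so A = (6, 4)

A = (6, 4)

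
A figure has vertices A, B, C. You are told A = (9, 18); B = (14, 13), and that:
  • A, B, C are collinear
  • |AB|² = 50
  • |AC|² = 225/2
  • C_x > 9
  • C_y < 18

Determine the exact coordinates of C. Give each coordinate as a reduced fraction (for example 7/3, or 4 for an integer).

C = (33/2, 21/2)

1. C_x = 33/2  [[A, B, C are collinear ⇒ 5x+5y-135=0] ∩ [|C−(9, 18)|²=225/2]]
2. C_y = 21/2  [[A, B, C are collinear ⇒ 5x+5y-135=0] ∩ [|C−(9, 18)|²=225/2]]
   so C = (33/2, 21/2)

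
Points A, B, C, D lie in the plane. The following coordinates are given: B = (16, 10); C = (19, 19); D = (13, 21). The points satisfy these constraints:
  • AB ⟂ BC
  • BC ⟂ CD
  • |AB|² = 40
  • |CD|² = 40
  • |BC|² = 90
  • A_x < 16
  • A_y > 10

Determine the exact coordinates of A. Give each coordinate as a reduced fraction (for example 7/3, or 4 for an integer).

1. A_x = 10  [[AB ⟂ BC ⇒ -3x-9y+138=0] ∩ [|A−(16, 10)|²=40]]
2. A_y = 12  [[AB ⟂ BC ⇒ -3x-9y+138=0] ∩ [|A−(16, 10)|²=40]]
   so A = (10, 12)

A = (10, 12)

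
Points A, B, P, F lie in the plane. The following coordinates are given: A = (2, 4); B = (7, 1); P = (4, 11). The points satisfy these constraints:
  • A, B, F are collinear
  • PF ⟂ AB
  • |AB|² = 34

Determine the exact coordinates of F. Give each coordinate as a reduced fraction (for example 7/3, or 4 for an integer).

F = (13/34, 169/34)

1. F_x = 13/34  [[A, B, F are collinear ⇒ 3x+5y-26=0] ∩ [PF ⟂ AB ⇒ 5x-3y+13=0]]
2. F_y = 169/34  [[A, B, F are collinear ⇒ 3x+5y-26=0] ∩ [PF ⟂ AB ⇒ 5x-3y+13=0]]
   so F = (13/34, 169/34)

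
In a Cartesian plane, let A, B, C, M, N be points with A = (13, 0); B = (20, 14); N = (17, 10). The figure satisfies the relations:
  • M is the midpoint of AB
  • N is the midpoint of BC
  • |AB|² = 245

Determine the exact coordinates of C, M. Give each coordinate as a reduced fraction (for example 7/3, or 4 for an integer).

1. M_x = 33/2  [2·M = A+B = (13, 0)+(20, 14)]
2. M_y = 7  [2·M = A+B = (13, 0)+(20, 14)]
   so M = (33/2, 7)
3. C_x = 14  [C = 2·N−B = 2·(17, 10)−(20, 14)]
4. C_y = 6  [C = 2·N−B = 2·(17, 10)−(20, 14)]
   so C = (14, 6)

C = (14, 6)
M = (33/2, 7)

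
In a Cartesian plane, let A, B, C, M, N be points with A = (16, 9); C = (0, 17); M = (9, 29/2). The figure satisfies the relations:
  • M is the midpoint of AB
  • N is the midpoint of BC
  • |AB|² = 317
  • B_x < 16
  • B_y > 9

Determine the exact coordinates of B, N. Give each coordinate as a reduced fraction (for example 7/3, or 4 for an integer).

1. B_x = 2  [B = 2·M−A = 2·(9, 29/2)−(16, 9)]
2. B_y = 20  [B = 2·M−A = 2·(9, 29/2)−(16, 9)]
   so B = (2, 20)
3. N_x = 1  [2·N = B+C = (2, 20)+(0, 17)]
4. N_y = 37/2  [2·N = B+C = (2, 20)+(0, 17)]
   so N = (1, 37/2)

B = (2, 20)
N = (1, 37/2)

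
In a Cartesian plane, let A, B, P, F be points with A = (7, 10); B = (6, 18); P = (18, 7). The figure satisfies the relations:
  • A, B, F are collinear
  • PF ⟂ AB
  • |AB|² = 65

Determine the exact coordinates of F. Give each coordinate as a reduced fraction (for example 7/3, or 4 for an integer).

1. F_x = 98/13  [[A, B, F are collinear ⇒ -8x-1y+66=0] ∩ [PF ⟂ AB ⇒ -1x+8y-38=0]]
2. F_y = 74/13  [[A, B, F are collinear ⇒ -8x-1y+66=0] ∩ [PF ⟂ AB ⇒ -1x+8y-38=0]]
   so F = (98/13, 74/13)

F = (98/13, 74/13)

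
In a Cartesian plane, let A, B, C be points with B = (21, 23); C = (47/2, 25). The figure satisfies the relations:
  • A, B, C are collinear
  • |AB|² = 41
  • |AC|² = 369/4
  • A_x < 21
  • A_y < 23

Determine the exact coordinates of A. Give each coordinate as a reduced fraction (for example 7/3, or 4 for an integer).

1. A_x = 16  [[A, B, C are collinear ⇒ -2x+5/2y-31/2=0] ∩ [|A−(21, 23)|²=41]]
2. A_y = 19  [[A, B, C are collinear ⇒ -2x+5/2y-31/2=0] ∩ [|A−(21, 23)|²=41]]
   so A = (16, 19)

A = (16, 19)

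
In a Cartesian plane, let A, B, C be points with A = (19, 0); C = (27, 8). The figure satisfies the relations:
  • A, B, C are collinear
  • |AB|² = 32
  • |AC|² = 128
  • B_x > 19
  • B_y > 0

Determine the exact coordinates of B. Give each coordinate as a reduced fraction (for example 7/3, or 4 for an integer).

B = (23, 4)

1. B_x = 23  [[A, B, C are collinear ⇒ 8x-8y-152=0] ∩ [|B−(19, 0)|²=32]]
2. B_y = 4  [[A, B, C are collinear ⇒ 8x-8y-152=0] ∩ [|B−(19, 0)|²=32]]
   so B = (23, 4)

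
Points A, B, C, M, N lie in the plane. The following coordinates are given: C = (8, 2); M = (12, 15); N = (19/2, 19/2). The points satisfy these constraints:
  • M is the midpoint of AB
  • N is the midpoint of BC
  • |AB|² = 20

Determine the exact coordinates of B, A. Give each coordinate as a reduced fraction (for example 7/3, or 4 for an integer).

1. B_x = 11  [B = 2·N−C = 2·(19/2, 19/2)−(8, 2)]
2. B_y = 17  [B = 2·N−C = 2·(19/2, 19/2)−(8, 2)]
   so B = (11, 17)
3. A_x = 13  [A = 2·M−B = 2·(12, 15)−(11, 17)]
4. A_y = 13  [A = 2·M−B = 2·(12, 15)−(11, 17)]
   so A = (13, 13)

B = (11, 17)
A = (13, 13)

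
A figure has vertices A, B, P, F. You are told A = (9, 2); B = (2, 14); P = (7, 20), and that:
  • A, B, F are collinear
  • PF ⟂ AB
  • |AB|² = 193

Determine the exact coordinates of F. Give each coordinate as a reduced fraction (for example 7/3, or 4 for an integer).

1. F_x = 127/193  [[A, B, F are collinear ⇒ -12x-7y+122=0] ∩ [PF ⟂ AB ⇒ -7x+12y-191=0]]
2. F_y = 3146/193  [[A, B, F are collinear ⇒ -12x-7y+122=0] ∩ [PF ⟂ AB ⇒ -7x+12y-191=0]]
   so F = (127/193, 3146/193)

F = (127/193, 3146/193)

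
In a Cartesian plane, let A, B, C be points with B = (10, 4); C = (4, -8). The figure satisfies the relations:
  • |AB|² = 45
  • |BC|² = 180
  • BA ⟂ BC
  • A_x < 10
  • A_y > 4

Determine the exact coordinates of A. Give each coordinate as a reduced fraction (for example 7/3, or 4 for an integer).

1. A_x = 4  [[BA ⟂ BC ⇒ -6x-12y+108=0] ∩ [|A−(10, 4)|²=45]]
2. A_y = 7  [[BA ⟂ BC ⇒ -6x-12y+108=0] ∩ [|A−(10, 4)|²=45]]
   so A = (4, 7)

A = (4, 7)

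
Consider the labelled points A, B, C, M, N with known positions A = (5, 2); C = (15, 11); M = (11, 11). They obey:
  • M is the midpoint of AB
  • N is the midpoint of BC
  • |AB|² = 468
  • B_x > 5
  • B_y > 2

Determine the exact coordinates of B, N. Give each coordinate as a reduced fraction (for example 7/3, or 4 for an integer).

1. B_x = 17  [B = 2·M−A = 2·(11, 11)−(5, 2)]
2. B_y = 20  [B = 2·M−A = 2·(11, 11)−(5, 2)]
   so B = (17, 20)
3. N_x = 16  [2·N = B+C = (17, 20)+(15, 11)]
4. N_y = 31/2  [2·N = B+C = (17, 20)+(15, 11)]
   so N = (16, 31/2)

B = (17, 20)
N = (16, 31/2)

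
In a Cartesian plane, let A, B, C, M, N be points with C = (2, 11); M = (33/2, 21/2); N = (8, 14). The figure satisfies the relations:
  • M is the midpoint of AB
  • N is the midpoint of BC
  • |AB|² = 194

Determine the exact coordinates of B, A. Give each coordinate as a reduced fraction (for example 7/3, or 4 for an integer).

B = (14, 17)
A = (19, 4)

1. B_x = 14  [B = 2·N−C = 2·(8, 14)−(2, 11)]
2. B_y = 17  [B = 2·N−C = 2·(8, 14)−(2, 11)]
   so B = (14, 17)
3. A_x = 19  [A = 2·M−B = 2·(33/2, 21/2)−(14, 17)]
4. A_y = 4  [A = 2·M−B = 2·(33/2, 21/2)−(14, 17)]
   so A = (19, 4)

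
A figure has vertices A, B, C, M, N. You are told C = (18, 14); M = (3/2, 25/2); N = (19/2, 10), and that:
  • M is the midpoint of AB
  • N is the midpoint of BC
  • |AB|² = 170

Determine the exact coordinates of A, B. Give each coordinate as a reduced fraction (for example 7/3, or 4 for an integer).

1. B_x = 1  [B = 2·N−C = 2·(19/2, 10)−(18, 14)]
2. B_y = 6  [B = 2·N−C = 2·(19/2, 10)−(18, 14)]
   so B = (1, 6)
3. A_x = 2  [A = 2·M−B = 2·(3/2, 25/2)−(1, 6)]
4. A_y = 19  [A = 2·M−B = 2·(3/2, 25/2)−(1, 6)]
   so A = (2, 19)

A = (2, 19)
B = (1, 6)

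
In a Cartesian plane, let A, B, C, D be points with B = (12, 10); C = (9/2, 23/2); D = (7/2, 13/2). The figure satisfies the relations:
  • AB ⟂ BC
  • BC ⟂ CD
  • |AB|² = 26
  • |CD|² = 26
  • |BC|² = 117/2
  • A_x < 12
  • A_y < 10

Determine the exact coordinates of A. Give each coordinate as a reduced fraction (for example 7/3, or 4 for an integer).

A = (11, 5)

1. A_x = 11  [[AB ⟂ BC ⇒ 15/2x-3/2y-75=0] ∩ [|A−(12, 10)|²=26]]
2. A_y = 5  [[AB ⟂ BC ⇒ 15/2x-3/2y-75=0] ∩ [|A−(12, 10)|²=26]]
   so A = (11, 5)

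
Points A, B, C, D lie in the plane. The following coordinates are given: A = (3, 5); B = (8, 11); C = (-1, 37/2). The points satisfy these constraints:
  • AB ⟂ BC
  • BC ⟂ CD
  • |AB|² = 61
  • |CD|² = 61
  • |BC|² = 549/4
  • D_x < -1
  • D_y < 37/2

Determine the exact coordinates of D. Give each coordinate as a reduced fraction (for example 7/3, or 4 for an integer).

1. D_x = -6  [[BC ⟂ CD ⇒ -9x+15/2y-591/4=0] ∩ [|D−(-1, 37/2)|²=61]]
2. D_y = 25/2  [[BC ⟂ CD ⇒ -9x+15/2y-591/4=0] ∩ [|D−(-1, 37/2)|²=61]]
   so D = (-6, 25/2)

D = (-6, 25/2)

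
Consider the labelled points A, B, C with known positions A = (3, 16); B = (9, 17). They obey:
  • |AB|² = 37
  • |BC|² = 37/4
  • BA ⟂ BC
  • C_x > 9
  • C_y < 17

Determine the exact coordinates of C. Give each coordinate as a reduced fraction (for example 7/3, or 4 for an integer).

1. C_x = 19/2  [[BA ⟂ BC ⇒ -6x-1y+71=0] ∩ [|C−(9, 17)|²=37/4]]
2. C_y = 14  [[BA ⟂ BC ⇒ -6x-1y+71=0] ∩ [|C−(9, 17)|²=37/4]]
   so C = (19/2, 14)

C = (19/2, 14)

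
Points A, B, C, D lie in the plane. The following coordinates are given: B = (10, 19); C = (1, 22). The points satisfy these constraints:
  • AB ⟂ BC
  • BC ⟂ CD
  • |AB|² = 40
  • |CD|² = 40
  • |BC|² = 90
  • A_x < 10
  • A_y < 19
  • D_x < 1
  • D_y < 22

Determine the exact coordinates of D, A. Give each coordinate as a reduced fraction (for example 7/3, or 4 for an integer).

D = (-1, 16)
A = (8, 13)

1. D_x = -1  [[BC ⟂ CD ⇒ -9x+3y-57=0] ∩ [|D−(1, 22)|²=40]]
2. D_y = 16  [[BC ⟂ CD ⇒ -9x+3y-57=0] ∩ [|D−(1, 22)|²=40]]
   so D = (-1, 16)
3. A_x = 8  [[AB ⟂ BC ⇒ 9x-3y-33=0] ∩ [|A−(10, 19)|²=40]]
4. A_y = 13  [[AB ⟂ BC ⇒ 9x-3y-33=0] ∩ [|A−(10, 19)|²=40]]
   so A = (8, 13)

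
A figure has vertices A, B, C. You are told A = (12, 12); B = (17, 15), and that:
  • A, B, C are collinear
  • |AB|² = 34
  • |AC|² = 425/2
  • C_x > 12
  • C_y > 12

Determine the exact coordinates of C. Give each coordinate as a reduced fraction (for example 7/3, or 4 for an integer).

1. C_x = 49/2  [[A, B, C are collinear ⇒ -3x+5y-24=0] ∩ [|C−(12, 12)|²=425/2]]
2. C_y = 39/2  [[A, B, C are collinear ⇒ -3x+5y-24=0] ∩ [|C−(12, 12)|²=425/2]]
   so C = (49/2, 39/2)

C = (49/2, 39/2)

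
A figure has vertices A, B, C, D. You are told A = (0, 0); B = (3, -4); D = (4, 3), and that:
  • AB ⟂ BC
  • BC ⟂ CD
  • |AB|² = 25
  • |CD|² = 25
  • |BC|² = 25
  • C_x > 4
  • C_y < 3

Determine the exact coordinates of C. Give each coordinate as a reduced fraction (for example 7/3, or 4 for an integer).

C = (7, -1)

1. C_x = 7  [[AB ⟂ BC ⇒ 3x-4y-25=0] ∩ [|C−(4, 3)|²=25]]
2. C_y = -1  [[AB ⟂ BC ⇒ 3x-4y-25=0] ∩ [|C−(4, 3)|²=25]]
   so C = (7, -1)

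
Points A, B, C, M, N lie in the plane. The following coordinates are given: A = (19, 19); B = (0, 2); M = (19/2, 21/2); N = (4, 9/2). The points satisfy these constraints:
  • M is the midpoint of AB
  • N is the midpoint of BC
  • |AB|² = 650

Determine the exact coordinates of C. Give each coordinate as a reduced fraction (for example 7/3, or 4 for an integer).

1. C_x = 8  [C = 2·N−B = 2·(4, 9/2)−(0, 2)]
2. C_y = 7  [C = 2·N−B = 2·(4, 9/2)−(0, 2)]
   so C = (8, 7)

C = (8, 7)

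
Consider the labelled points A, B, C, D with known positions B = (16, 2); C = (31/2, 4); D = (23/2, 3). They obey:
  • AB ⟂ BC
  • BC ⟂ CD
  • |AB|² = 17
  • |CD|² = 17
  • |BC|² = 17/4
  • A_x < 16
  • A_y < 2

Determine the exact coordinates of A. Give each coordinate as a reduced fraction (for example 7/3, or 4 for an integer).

1. A_x = 12  [[AB ⟂ BC ⇒ 1/2x-2y-4=0] ∩ [|A−(16, 2)|²=17]]
2. A_y = 1  [[AB ⟂ BC ⇒ 1/2x-2y-4=0] ∩ [|A−(16, 2)|²=17]]
   so A = (12, 1)

A = (12, 1)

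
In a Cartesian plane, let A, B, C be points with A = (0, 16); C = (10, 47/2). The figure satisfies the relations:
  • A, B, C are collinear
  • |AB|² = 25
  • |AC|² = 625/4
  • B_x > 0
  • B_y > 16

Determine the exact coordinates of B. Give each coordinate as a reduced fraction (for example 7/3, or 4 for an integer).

B = (4, 19)

1. B_x = 4  [[A, B, C are collinear ⇒ 15/2x-10y+160=0] ∩ [|B−(0, 16)|²=25]]
2. B_y = 19  [[A, B, C are collinear ⇒ 15/2x-10y+160=0] ∩ [|B−(0, 16)|²=25]]
   so B = (4, 19)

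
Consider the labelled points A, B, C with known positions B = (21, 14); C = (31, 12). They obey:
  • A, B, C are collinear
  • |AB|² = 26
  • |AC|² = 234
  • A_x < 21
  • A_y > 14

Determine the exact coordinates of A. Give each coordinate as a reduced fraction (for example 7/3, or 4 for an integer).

1. A_x = 16  [[A, B, C are collinear ⇒ 2x+10y-182=0] ∩ [|A−(21, 14)|²=26]]
2. A_y = 15  [[A, B, C are collinear ⇒ 2x+10y-182=0] ∩ [|A−(21, 14)|²=26]]
   so A = (16, 15)

A = (16, 15)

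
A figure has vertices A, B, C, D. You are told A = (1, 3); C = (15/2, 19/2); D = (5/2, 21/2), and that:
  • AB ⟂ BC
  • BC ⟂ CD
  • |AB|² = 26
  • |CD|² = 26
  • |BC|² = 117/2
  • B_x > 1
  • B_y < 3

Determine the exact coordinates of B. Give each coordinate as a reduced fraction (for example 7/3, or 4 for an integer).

B = (6, 2)

1. B_x = 6  [[BC ⟂ CD ⇒ 5x-1y-28=0] ∩ [|B−(1, 3)|²=26]]
2. B_y = 2  [[BC ⟂ CD ⇒ 5x-1y-28=0] ∩ [|B−(1, 3)|²=26]]
   so B = (6, 2)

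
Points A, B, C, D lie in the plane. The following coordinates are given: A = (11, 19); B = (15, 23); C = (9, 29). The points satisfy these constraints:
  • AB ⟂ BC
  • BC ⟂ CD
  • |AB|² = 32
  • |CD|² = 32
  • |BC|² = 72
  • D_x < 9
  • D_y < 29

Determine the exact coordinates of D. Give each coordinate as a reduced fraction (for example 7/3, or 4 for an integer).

D = (5, 25)

1. D_x = 5  [[BC ⟂ CD ⇒ -6x+6y-120=0] ∩ [|D−(9, 29)|²=32]]
2. D_y = 25  [[BC ⟂ CD ⇒ -6x+6y-120=0] ∩ [|D−(9, 29)|²=32]]
   so D = (5, 25)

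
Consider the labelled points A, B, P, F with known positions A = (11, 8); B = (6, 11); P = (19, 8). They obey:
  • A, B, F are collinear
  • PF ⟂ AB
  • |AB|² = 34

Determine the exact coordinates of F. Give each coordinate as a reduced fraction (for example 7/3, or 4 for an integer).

F = (287/17, 76/17)

1. F_x = 287/17  [[A, B, F are collinear ⇒ -3x-5y+73=0] ∩ [PF ⟂ AB ⇒ -5x+3y+71=0]]
2. F_y = 76/17  [[A, B, F are collinear ⇒ -3x-5y+73=0] ∩ [PF ⟂ AB ⇒ -5x+3y+71=0]]
   so F = (287/17, 76/17)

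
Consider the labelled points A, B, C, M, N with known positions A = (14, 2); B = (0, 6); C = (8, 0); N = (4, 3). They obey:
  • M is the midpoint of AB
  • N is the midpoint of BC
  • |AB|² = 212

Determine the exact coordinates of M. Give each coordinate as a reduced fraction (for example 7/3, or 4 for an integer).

1. M_x = 7  [2·M = A+B = (14, 2)+(0, 6)]
2. M_y = 4  [2·M = A+B = (14, 2)+(0, 6)]
   so M = (7, 4)

M = (7, 4)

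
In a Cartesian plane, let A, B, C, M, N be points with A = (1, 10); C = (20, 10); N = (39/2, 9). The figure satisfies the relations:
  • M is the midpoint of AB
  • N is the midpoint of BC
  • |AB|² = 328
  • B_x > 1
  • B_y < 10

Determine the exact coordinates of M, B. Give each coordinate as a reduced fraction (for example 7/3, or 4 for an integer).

M = (10, 9)
B = (19, 8)

1. B_x = 19  [B = 2·N−C = 2·(39/2, 9)−(20, 10)]
2. B_y = 8  [B = 2·N−C = 2·(39/2, 9)−(20, 10)]
   so B = (19, 8)
3. M_x = 10  [2·M = A+B = (1, 10)+(19, 8)]
4. M_y = 9  [2·M = A+B = (1, 10)+(19, 8)]
   so M = (10, 9)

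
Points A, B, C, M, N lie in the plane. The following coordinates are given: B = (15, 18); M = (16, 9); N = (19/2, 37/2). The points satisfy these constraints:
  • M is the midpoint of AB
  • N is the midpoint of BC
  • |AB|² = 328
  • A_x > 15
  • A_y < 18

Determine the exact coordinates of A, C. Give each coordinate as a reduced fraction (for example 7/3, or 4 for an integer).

A = (17, 0)
C = (4, 19)

1. A_x = 17  [A = 2·M−B = 2·(16, 9)−(15, 18)]
2. A_y = 0  [A = 2·M−B = 2·(16, 9)−(15, 18)]
   so A = (17, 0)
3. C_x = 4  [C = 2·N−B = 2·(19/2, 37/2)−(15, 18)]
4. C_y = 19  [C = 2·N−B = 2·(19/2, 37/2)−(15, 18)]
   so C = (4, 19)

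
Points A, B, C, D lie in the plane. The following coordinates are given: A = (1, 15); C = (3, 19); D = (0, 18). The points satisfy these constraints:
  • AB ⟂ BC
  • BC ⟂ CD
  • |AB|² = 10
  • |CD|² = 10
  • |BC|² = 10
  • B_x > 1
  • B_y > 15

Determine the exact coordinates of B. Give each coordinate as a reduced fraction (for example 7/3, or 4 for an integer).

B = (4, 16)

1. B_x = 4  [[BC ⟂ CD ⇒ 3x+1y-28=0] ∩ [|B−(1, 15)|²=10]]
2. B_y = 16  [[BC ⟂ CD ⇒ 3x+1y-28=0] ∩ [|B−(1, 15)|²=10]]
   so B = (4, 16)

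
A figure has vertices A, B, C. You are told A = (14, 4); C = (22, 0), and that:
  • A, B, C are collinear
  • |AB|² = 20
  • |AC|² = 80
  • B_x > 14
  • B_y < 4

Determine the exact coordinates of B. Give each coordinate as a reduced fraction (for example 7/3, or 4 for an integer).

B = (18, 2)

1. B_x = 18  [[A, B, C are collinear ⇒ -4x-8y+88=0] ∩ [|B−(14, 4)|²=20]]
2. B_y = 2  [[A, B, C are collinear ⇒ -4x-8y+88=0] ∩ [|B−(14, 4)|²=20]]
   so B = (18, 2)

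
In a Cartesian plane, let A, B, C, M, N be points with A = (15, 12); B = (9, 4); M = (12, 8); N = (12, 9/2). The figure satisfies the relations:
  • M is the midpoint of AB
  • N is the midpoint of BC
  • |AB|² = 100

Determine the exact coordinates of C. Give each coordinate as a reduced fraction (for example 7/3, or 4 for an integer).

1. C_x = 15  [C = 2·N−B = 2·(12, 9/2)−(9, 4)]
2. C_y = 5  [C = 2·N−B = 2·(12, 9/2)−(9, 4)]
   so C = (15, 5)

C = (15, 5)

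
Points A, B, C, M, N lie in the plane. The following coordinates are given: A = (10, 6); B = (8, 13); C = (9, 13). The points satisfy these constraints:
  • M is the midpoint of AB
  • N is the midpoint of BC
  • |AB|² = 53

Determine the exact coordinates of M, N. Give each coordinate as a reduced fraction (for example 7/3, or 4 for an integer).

M = (9, 19/2)
N = (17/2, 13)

1. M_x = 9  [2·M = A+B = (10, 6)+(8, 13)]
2. M_y = 19/2  [2·M = A+B = (10, 6)+(8, 13)]
   so M = (9, 19/2)
3. N_x = 17/2  [2·N = B+C = (8, 13)+(9, 13)]
4. N_y = 13  [2·N = B+C = (8, 13)+(9, 13)]
   so N = (17/2, 13)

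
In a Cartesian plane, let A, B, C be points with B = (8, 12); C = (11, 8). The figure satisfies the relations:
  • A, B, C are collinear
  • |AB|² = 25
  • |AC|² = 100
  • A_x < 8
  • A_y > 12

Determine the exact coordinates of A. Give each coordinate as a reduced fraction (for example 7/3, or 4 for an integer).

A = (5, 16)

1. A_x = 5  [[A, B, C are collinear ⇒ 4x+3y-68=0] ∩ [|A−(8, 12)|²=25]]
2. A_y = 16  [[A, B, C are collinear ⇒ 4x+3y-68=0] ∩ [|A−(8, 12)|²=25]]
   so A = (5, 16)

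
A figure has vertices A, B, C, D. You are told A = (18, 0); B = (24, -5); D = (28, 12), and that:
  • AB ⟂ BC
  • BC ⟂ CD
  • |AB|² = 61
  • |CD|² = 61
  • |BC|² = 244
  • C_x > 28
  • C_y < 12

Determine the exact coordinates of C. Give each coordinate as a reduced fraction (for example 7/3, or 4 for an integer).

C = (34, 7)

1. C_x = 34  [[AB ⟂ BC ⇒ 6x-5y-169=0] ∩ [|C−(28, 12)|²=61]]
2. C_y = 7  [[AB ⟂ BC ⇒ 6x-5y-169=0] ∩ [|C−(28, 12)|²=61]]
   so C = (34, 7)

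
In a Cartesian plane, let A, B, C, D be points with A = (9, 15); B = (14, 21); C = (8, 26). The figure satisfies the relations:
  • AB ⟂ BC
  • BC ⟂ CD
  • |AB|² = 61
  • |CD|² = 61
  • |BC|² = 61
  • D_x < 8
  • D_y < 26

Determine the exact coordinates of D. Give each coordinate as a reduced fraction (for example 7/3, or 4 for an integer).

1. D_x = 3  [[BC ⟂ CD ⇒ -6x+5y-82=0] ∩ [|D−(8, 26)|²=61]]
2. D_y = 20  [[BC ⟂ CD ⇒ -6x+5y-82=0] ∩ [|D−(8, 26)|²=61]]
   so D = (3, 20)

D = (3, 20)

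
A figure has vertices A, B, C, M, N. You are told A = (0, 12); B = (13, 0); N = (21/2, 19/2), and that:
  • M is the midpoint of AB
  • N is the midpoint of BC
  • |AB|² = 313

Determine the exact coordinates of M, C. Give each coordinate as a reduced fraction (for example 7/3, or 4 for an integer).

M = (13/2, 6)
C = (8, 19)

1. M_x = 13/2  [2·M = A+B = (0, 12)+(13, 0)]
2. M_y = 6  [2·M = A+B = (0, 12)+(13, 0)]
   so M = (13/2, 6)
3. C_x = 8  [C = 2·N−B = 2·(21/2, 19/2)−(13, 0)]
4. C_y = 19  [C = 2·N−B = 2·(21/2, 19/2)−(13, 0)]
   so C = (8, 19)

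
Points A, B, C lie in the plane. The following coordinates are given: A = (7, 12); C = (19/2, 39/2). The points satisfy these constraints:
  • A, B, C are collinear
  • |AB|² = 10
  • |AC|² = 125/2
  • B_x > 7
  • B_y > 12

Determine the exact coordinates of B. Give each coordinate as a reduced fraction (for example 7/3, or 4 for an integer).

B = (8, 15)

1. B_x = 8  [[A, B, C are collinear ⇒ 15/2x-5/2y-45/2=0] ∩ [|B−(7, 12)|²=10]]
2. B_y = 15  [[A, B, C are collinear ⇒ 15/2x-5/2y-45/2=0] ∩ [|B−(7, 12)|²=10]]
   so B = (8, 15)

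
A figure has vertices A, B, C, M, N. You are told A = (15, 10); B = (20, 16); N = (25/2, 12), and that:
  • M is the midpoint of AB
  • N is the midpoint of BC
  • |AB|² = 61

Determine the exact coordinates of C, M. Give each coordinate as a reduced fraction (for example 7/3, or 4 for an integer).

C = (5, 8)
M = (35/2, 13)

1. M_x = 35/2  [2·M = A+B = (15, 10)+(20, 16)]
2. M_y = 13  [2·M = A+B = (15, 10)+(20, 16)]
   so M = (35/2, 13)
3. C_x = 5  [C = 2·N−B = 2·(25/2, 12)−(20, 16)]
4. C_y = 8  [C = 2·N−B = 2·(25/2, 12)−(20, 16)]
   so C = (5, 8)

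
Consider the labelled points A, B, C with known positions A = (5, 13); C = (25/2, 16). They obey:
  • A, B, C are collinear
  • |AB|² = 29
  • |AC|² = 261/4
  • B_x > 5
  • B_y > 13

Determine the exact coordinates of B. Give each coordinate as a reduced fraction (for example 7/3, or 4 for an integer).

B = (10, 15)

1. B_x = 10  [[A, B, C are collinear ⇒ 3x-15/2y+165/2=0] ∩ [|B−(5, 13)|²=29]]
2. B_y = 15  [[A, B, C are collinear ⇒ 3x-15/2y+165/2=0] ∩ [|B−(5, 13)|²=29]]
   so B = (10, 15)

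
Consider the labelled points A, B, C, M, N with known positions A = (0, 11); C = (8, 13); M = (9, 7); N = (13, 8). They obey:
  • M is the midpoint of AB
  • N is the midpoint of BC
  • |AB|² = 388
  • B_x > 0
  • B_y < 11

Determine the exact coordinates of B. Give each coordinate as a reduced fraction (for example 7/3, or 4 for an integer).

1. B_x = 18  [B = 2·M−A = 2·(9, 7)−(0, 11)]
2. B_y = 3  [B = 2·M−A = 2·(9, 7)−(0, 11)]
   so B = (18, 3)

B = (18, 3)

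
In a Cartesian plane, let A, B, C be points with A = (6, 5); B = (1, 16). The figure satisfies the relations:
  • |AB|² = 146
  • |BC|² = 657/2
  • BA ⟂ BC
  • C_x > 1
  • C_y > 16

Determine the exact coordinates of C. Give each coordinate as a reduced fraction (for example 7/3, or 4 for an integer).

1. C_x = 35/2  [[BA ⟂ BC ⇒ 5x-11y+171=0] ∩ [|C−(1, 16)|²=657/2]]
2. C_y = 47/2  [[BA ⟂ BC ⇒ 5x-11y+171=0] ∩ [|C−(1, 16)|²=657/2]]
   so C = (35/2, 47/2)

C = (35/2, 47/2)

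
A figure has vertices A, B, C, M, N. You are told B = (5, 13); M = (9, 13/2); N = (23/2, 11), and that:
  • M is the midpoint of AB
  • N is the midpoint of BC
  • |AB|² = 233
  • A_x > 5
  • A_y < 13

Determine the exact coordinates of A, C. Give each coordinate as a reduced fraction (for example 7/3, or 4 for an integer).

1. A_x = 13  [A = 2·M−B = 2·(9, 13/2)−(5, 13)]
2. A_y = 0  [A = 2·M−B = 2·(9, 13/2)−(5, 13)]
   so A = (13, 0)
3. C_x = 18  [C = 2·N−B = 2·(23/2, 11)−(5, 13)]
4. C_y = 9  [C = 2·N−B = 2·(23/2, 11)−(5, 13)]
   so C = (18, 9)

A = (13, 0)
C = (18, 9)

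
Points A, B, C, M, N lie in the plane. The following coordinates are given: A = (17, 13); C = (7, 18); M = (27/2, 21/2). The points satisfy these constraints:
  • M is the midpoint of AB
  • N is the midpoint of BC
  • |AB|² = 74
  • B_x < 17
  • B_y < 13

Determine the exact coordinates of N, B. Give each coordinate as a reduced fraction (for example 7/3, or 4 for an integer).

1. B_x = 10  [B = 2·M−A = 2·(27/2, 21/2)−(17, 13)]
2. B_y = 8  [B = 2·M−A = 2·(27/2, 21/2)−(17, 13)]
   so B = (10, 8)
3. N_x = 17/2  [2·N = B+C = (10, 8)+(7, 18)]
4. N_y = 13  [2·N = B+C = (10, 8)+(7, 18)]
   so N = (17/2, 13)

N = (17/2, 13)
B = (10, 8)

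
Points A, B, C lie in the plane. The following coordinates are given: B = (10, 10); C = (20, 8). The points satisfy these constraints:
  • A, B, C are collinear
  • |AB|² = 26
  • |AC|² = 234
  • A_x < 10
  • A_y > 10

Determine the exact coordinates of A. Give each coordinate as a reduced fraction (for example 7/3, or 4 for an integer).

1. A_x = 5  [[A, B, C are collinear ⇒ 2x+10y-120=0] ∩ [|A−(10, 10)|²=26]]
2. A_y = 11  [[A, B, C are collinear ⇒ 2x+10y-120=0] ∩ [|A−(10, 10)|²=26]]
   so A = (5, 11)

A = (5, 11)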